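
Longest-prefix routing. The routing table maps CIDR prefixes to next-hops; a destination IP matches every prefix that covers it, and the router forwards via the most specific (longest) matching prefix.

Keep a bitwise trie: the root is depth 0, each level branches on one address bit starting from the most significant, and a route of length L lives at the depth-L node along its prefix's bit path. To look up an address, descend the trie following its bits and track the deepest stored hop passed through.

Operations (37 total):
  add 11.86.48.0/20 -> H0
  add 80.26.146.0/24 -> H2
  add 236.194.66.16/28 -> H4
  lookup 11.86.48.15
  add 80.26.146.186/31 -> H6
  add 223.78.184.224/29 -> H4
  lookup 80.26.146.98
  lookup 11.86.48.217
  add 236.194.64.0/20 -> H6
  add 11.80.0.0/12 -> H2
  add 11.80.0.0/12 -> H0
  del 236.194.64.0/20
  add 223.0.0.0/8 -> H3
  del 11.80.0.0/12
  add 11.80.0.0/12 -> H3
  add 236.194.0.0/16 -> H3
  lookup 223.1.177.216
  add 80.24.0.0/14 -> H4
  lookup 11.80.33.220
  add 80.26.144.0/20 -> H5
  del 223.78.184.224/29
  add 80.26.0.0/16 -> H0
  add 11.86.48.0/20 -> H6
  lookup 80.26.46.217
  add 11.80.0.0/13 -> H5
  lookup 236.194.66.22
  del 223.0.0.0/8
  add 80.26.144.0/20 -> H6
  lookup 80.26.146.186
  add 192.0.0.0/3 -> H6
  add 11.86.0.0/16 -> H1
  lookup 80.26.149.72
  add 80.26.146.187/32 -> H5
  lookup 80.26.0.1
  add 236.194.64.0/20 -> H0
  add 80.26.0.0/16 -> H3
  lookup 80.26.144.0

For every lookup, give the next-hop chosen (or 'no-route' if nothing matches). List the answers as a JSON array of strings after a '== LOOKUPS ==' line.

Apply in order:
  + 11.86.48.0/20 (H0) depth=20
  + 80.26.146.0/24 (H2) depth=24
  + 236.194.66.16/28 (H4) depth=28
  lookup 11.86.48.15: bits 00001011010101100011 walk d0:-→d1:-→d2:-→d3:-→d4:-→d5:-→d6:-→d7:-→d8:-→d9:-→d10:-→d11:-→d12:-→d13:-→d14:-→d15:-→d16:-→d17:-→d18:-→d19:-→d20:H0 -> H0
  + 80.26.146.186/31 (H6) depth=31
  + 223.78.184.224/29 (H4) depth=29
  lookup 80.26.146.98: bits 010100000001101010010010 walk d0:-→d1:-→d2:-→d3:-→d4:-→d5:-→d6:-→d7:-→d8:-→d9:-→d10:-→d11:-→d12:-→d13:-→d14:-→d15:-→d16:-→d17:-→d18:-→d19:-→d20:-→d21:-→d22:-→d23:-→d24:H2 -> H2
  lookup 11.86.48.217: bits 00001011010101100011 walk d0:-→d1:-→d2:-→d3:-→d4:-→d5:-→d6:-→d7:-→d8:-→d9:-→d10:-→d11:-→d12:-→d13:-→d14:-→d15:-→d16:-→d17:-→d18:-→d19:-→d20:H0 -> H0
  + 236.194.64.0/20 (H6) depth=20
  + 11.80.0.0/12 (H2) depth=12
  + 11.80.0.0/12 (H0) depth=12
  del 236.194.64.0/20 (clear depth 20)
  + 223.0.0.0/8 (H3) depth=8
  del 11.80.0.0/12 (clear depth 12)
  + 11.80.0.0/12 (H3) depth=12
  + 236.194.0.0/16 (H3) depth=16
  lookup 223.1.177.216: bits 110111110 walk d0:-→d1:-→d2:-→d3:-→d4:-→d5:-→d6:-→d7:-→d8:H3→d9:- -> H3
  + 80.24.0.0/14 (H4) depth=14
  lookup 11.80.33.220: bits 0000101101010 walk d0:-→d1:-→d2:-→d3:-→d4:-→d5:-→d6:-→d7:-→d8:-→d9:-→d10:-→d11:-→d12:H3→d13:- -> H3
  + 80.26.144.0/20 (H5) depth=20
  del 223.78.184.224/29 (clear depth 29)
  + 80.26.0.0/16 (H0) depth=16
  + 11.86.48.0/20 (H6) depth=20
  lookup 80.26.46.217: bits 0101000000011010 walk d0:-→d1:-→d2:-→d3:-→d4:-→d5:-→d6:-→d7:-→d8:-→d9:-→d10:-→d11:-→d12:-→d13:-→d14:H4→d15:-→d16:H0 -> H0
  + 11.80.0.0/13 (H5) depth=13
  lookup 236.194.66.22: bits 1110110011000010010000100001 walk d0:-→d1:-→d2:-→d3:-→d4:-→d5:-→d6:-→d7:-→d8:-→d9:-→d10:-→d11:-→d12:-→d13:-→d14:-→d15:-→d16:H3→d17:-→d18:-→d19:-→d20:-→d21:-→d22:-→d23:-→d24:-→d25:-→d26:-→d27:-→d28:H4 -> H4
  del 223.0.0.0/8 (clear depth 8)
  + 80.26.144.0/20 (H6) depth=20
  lookup 80.26.146.186: bits 0101000000011010100100101011101 walk d0:-→d1:-→d2:-→d3:-→d4:-→d5:-→d6:-→d7:-→d8:-→d9:-→d10:-→d11:-→d12:-→d13:-→d14:H4→d15:-→d16:H0→d17:-→d18:-→d19:-→d20:H6→d21:-→d22:-→d23:-→d24:H2→d25:-→d26:-→d27:-→d28:-→d29:-→d30:-→d31:H6 -> H6
  + 192.0.0.0/3 (H6) depth=3
  + 11.86.0.0/16 (H1) depth=16
  lookup 80.26.149.72: bits 010100000001101010010 walk d0:-→d1:-→d2:-→d3:-→d4:-→d5:-→d6:-→d7:-→d8:-→d9:-→d10:-→d11:-→d12:-→d13:-→d14:H4→d15:-→d16:H0→d17:-→d18:-→d19:-→d20:H6→d21:- -> H6
  + 80.26.146.187/32 (H5) depth=32
  lookup 80.26.0.1: bits 0101000000011010 walk d0:-→d1:-→d2:-→d3:-→d4:-→d5:-→d6:-→d7:-→d8:-→d9:-→d10:-→d11:-→d12:-→d13:-→d14:H4→d15:-→d16:H0 -> H0
  + 236.194.64.0/20 (H0) depth=20
  + 80.26.0.0/16 (H3) depth=16
  lookup 80.26.144.0: bits 0101000000011010100100 walk d0:-→d1:-→d2:-→d3:-→d4:-→d5:-→d6:-→d7:-→d8:-→d9:-→d10:-→d11:-→d12:-→d13:-→d14:H4→d15:-→d16:H3→d17:-→d18:-→d19:-→d20:H6→d21:-→d22:- -> H6

== LOOKUPS ==
["H0","H2","H0","H3","H3","H0","H4","H6","H6","H0","H6"]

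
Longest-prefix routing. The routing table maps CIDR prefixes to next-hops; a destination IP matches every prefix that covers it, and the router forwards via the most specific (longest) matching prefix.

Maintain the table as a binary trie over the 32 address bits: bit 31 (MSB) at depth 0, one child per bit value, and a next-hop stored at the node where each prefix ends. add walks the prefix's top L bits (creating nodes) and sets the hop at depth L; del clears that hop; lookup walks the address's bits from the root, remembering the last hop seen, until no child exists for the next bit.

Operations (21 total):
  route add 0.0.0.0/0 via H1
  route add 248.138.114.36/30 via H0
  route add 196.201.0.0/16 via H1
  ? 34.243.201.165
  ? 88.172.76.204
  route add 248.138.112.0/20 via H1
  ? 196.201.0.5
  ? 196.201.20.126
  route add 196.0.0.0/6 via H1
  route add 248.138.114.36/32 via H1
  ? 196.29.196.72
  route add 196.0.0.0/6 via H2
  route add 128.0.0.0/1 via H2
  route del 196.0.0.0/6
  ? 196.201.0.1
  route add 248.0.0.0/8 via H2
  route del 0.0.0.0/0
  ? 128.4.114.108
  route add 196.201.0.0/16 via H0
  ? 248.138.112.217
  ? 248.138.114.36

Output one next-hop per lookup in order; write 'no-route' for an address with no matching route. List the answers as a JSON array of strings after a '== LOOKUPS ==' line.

Apply in order:
  add 0.0.0.0/0 -> H1 at depth 0
  add 248.138.114.36/30 -> H0 at depth 30
  add 196.201.0.0/16 -> H1 at depth 16
  ? 34.243.201.165  path d0:H1  best=H1
  ? 88.172.76.204  path d0:H1  best=H1
  add 248.138.112.0/20 -> H1 at depth 20
  ? 196.201.0.5  path d0:H1→d1:-→d2:-→d3:-→d4:-→d5:-→d6:-→d7:-→d8:-→d9:-→d10:-→d11:-→d12:-→d13:-→d14:-→d15:-→d16:H1  best=H1
  ? 196.201.20.126  path d0:H1→d1:-→d2:-→d3:-→d4:-→d5:-→d6:-→d7:-→d8:-→d9:-→d10:-→d11:-→d12:-→d13:-→d14:-→d15:-→d16:H1  best=H1
  add 196.0.0.0/6 -> H1 at depth 6
  add 248.138.114.36/32 -> H1 at depth 32
  ? 196.29.196.72  path d0:H1→d1:-→d2:-→d3:-→d4:-→d5:-→d6:H1→d7:-→d8:-  best=H1
  add 196.0.0.0/6 -> H2 at depth 6
  add 128.0.0.0/1 -> H2 at depth 1
  del 196.0.0.0/6 (clear depth 6)
  ? 196.201.0.1  path d0:H1→d1:H2→d2:-→d3:-→d4:-→d5:-→d6:-→d7:-→d8:-→d9:-→d10:-→d11:-→d12:-→d13:-→d14:-→d15:-→d16:H1  best=H1
  add 248.0.0.0/8 -> H2 at depth 8
  del 0.0.0.0/0 (clear depth 0)
  ? 128.4.114.108  path d0:-→d1:H2  best=H2
  add 196.201.0.0/16 -> H0 at depth 16
  ? 248.138.112.217  path d0:-→d1:H2→d2:-→d3:-→d4:-→d5:-→d6:-→d7:-→d8:H2→d9:-→d10:-→d11:-→d12:-→d13:-→d14:-→d15:-→d16:-→d17:-→d18:-→d19:-→d20:H1→d21:-→d22:-  best=H1
  ? 248.138.114.36  path d0:-→d1:H2→d2:-→d3:-→d4:-→d5:-→d6:-→d7:-→d8:H2→d9:-→d10:-→d11:-→d12:-→d13:-→d14:-→d15:-→d16:-→d17:-→d18:-→d19:-→d20:H1→d21:-→d22:-→d23:-→d24:-→d25:-→d26:-→d27:-→d28:-→d29:-→d30:H0→d31:-→d32:H1  best=H1

== LOOKUPS ==
["H1","H1","H1","H1","H1","H1","H2","H1","H1"]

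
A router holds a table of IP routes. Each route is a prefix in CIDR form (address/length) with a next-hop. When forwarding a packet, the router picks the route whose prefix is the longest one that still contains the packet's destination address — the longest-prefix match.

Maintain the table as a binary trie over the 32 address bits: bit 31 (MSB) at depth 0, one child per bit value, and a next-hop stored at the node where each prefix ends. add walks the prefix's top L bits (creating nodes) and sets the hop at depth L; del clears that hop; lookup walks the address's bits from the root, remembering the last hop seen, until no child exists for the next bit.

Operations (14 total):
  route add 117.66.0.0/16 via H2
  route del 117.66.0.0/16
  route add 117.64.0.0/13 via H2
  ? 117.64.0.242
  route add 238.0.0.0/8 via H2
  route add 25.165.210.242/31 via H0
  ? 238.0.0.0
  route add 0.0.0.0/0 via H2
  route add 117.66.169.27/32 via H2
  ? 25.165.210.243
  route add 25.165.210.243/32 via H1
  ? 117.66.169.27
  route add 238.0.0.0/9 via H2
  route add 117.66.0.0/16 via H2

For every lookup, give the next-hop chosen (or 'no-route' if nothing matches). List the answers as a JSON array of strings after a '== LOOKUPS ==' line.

Apply in order:
  + 117.66.0.0/16 (H2) depth=16
  del 117.66.0.0/16 (clear depth 16)
  + 117.64.0.0/13 (H2) depth=13
  lookup 117.64.0.242: bits 01110101010000 walk d0:-→d1:-→d2:-→d3:-→d4:-→d5:-→d6:-→d7:-→d8:-→d9:-→d10:-→d11:-→d12:-→d13:H2→d14:- -> H2
  + 238.0.0.0/8 (H2) depth=8
  + 25.165.210.242/31 (H0) depth=31
  lookup 238.0.0.0: bits 11101110 walk d0:-→d1:-→d2:-→d3:-→d4:-→d5:-→d6:-→d7:-→d8:H2 -> H2
  + 0.0.0.0/0 (H2) depth=0
  + 117.66.169.27/32 (H2) depth=32
  lookup 25.165.210.243: bits 0001100110100101110100101111001 walk d0:H2→d1:-→d2:-→d3:-→d4:-→d5:-→d6:-→d7:-→d8:-→d9:-→d10:-→d11:-→d12:-→d13:-→d14:-→d15:-→d16:-→d17:-→d18:-→d19:-→d20:-→d21:-→d22:-→d23:-→d24:-→d25:-→d26:-→d27:-→d28:-→d29:-→d30:-→d31:H0 -> H0
  + 25.165.210.243/32 (H1) depth=32
  lookup 117.66.169.27: bits 01110101010000101010100100011011 walk d0:H2→d1:-→d2:-→d3:-→d4:-→d5:-→d6:-→d7:-→d8:-→d9:-→d10:-→d11:-→d12:-→d13:H2→d14:-→d15:-→d16:-→d17:-→d18:-→d19:-→d20:-→d21:-→d22:-→d23:-→d24:-→d25:-→d26:-→d27:-→d28:-→d29:-→d30:-→d31:-→d32:H2 -> H2
  + 238.0.0.0/9 (H2) depth=9
  + 117.66.0.0/16 (H2) depth=16

== LOOKUPS ==
["H2","H2","H0","H2"]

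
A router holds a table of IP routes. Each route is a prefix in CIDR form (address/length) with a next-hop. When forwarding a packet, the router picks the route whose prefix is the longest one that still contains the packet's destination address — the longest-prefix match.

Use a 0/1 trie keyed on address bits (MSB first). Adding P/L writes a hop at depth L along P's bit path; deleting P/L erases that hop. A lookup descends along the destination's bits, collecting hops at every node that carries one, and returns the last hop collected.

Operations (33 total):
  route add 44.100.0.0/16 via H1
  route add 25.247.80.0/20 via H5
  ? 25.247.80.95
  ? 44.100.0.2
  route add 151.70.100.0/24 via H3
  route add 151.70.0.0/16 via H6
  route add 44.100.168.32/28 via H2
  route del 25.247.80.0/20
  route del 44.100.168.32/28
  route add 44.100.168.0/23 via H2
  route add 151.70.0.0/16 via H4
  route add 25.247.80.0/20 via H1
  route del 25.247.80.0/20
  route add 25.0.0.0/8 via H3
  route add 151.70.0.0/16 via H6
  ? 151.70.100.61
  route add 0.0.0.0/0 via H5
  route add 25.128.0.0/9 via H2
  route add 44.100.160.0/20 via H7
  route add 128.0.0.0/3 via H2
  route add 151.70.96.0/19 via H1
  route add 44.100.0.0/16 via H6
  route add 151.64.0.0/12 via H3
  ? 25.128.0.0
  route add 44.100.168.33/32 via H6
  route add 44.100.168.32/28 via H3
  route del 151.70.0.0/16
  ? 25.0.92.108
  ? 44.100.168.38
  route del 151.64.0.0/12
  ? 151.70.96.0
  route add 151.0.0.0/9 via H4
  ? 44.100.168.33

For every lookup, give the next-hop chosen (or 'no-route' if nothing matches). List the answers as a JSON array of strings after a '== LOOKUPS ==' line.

Trace:
  add 44.100.0.0/16 -> H1 at depth 16
  add 25.247.80.0/20 -> H5 at depth 20
  ? 25.247.80.95  path d0:-→d1:-→d2:-→d3:-→d4:-→d5:-→d6:-→d7:-→d8:-→d9:-→d10:-→d11:-→d12:-→d13:-→d14:-→d15:-→d16:-→d17:-→d18:-→d19:-→d20:H5  best=H5
  ? 44.100.0.2  path d0:-→d1:-→d2:-→d3:-→d4:-→d5:-→d6:-→d7:-→d8:-→d9:-→d10:-→d11:-→d12:-→d13:-→d14:-→d15:-→d16:H1  best=H1
  add 151.70.100.0/24 -> H3 at depth 24
  add 151.70.0.0/16 -> H6 at depth 16
  add 44.100.168.32/28 -> H2 at depth 28
  del 25.247.80.0/20 (clear depth 20)
  del 44.100.168.32/28 (clear depth 28)
  add 44.100.168.0/23 -> H2 at depth 23
  add 151.70.0.0/16 -> H4 at depth 16
  add 25.247.80.0/20 -> H1 at depth 20
  del 25.247.80.0/20 (clear depth 20)
  add 25.0.0.0/8 -> H3 at depth 8
  add 151.70.0.0/16 -> H6 at depth 16
  ? 151.70.100.61  path d0:-→d1:-→d2:-→d3:-→d4:-→d5:-→d6:-→d7:-→d8:-→d9:-→d10:-→d11:-→d12:-→d13:-→d14:-→d15:-→d16:H6→d17:-→d18:-→d19:-→d20:-→d21:-→d22:-→d23:-→d24:H3  best=H3
  add 0.0.0.0/0 -> H5 at depth 0
  add 25.128.0.0/9 -> H2 at depth 9
  add 44.100.160.0/20 -> H7 at depth 20
  add 128.0.0.0/3 -> H2 at depth 3
  add 151.70.96.0/19 -> H1 at depth 19
  add 44.100.0.0/16 -> H6 at depth 16
  add 151.64.0.0/12 -> H3 at depth 12
  ? 25.128.0.0  path d0:H5→d1:-→d2:-→d3:-→d4:-→d5:-→d6:-→d7:-→d8:H3→d9:H2  best=H2
  add 44.100.168.33/32 -> H6 at depth 32
  add 44.100.168.32/28 -> H3 at depth 28
  del 151.70.0.0/16 (clear depth 16)
  ? 25.0.92.108  path d0:H5→d1:-→d2:-→d3:-→d4:-→d5:-→d6:-→d7:-→d8:H3  best=H3
  ? 44.100.168.38  path d0:H5→d1:-→d2:-→d3:-→d4:-→d5:-→d6:-→d7:-→d8:-→d9:-→d10:-→d11:-→d12:-→d13:-→d14:-→d15:-→d16:H6→d17:-→d18:-→d19:-→d20:H7→d21:-→d22:-→d23:H2→d24:-→d25:-→d26:-→d27:-→d28:H3→d29:-  best=H3
  del 151.64.0.0/12 (clear depth 12)
  ? 151.70.96.0  path d0:H5→d1:-→d2:-→d3:H2→d4:-→d5:-→d6:-→d7:-→d8:-→d9:-→d10:-→d11:-→d12:-→d13:-→d14:-→d15:-→d16:-→d17:-→d18:-→d19:H1→d20:-→d21:-  best=H1
  add 151.0.0.0/9 -> H4 at depth 9
  ? 44.100.168.33  path d0:H5→d1:-→d2:-→d3:-→d4:-→d5:-→d6:-→d7:-→d8:-→d9:-→d10:-→d11:-→d12:-→d13:-→d14:-→d15:-→d16:H6→d17:-→d18:-→d19:-→d20:H7→d21:-→d22:-→d23:H2→d24:-→d25:-→d26:-→d27:-→d28:H3→d29:-→d30:-→d31:-→d32:H6  best=H6

== LOOKUPS ==
["H5","H1","H3","H2","H3","H3","H1","H6"]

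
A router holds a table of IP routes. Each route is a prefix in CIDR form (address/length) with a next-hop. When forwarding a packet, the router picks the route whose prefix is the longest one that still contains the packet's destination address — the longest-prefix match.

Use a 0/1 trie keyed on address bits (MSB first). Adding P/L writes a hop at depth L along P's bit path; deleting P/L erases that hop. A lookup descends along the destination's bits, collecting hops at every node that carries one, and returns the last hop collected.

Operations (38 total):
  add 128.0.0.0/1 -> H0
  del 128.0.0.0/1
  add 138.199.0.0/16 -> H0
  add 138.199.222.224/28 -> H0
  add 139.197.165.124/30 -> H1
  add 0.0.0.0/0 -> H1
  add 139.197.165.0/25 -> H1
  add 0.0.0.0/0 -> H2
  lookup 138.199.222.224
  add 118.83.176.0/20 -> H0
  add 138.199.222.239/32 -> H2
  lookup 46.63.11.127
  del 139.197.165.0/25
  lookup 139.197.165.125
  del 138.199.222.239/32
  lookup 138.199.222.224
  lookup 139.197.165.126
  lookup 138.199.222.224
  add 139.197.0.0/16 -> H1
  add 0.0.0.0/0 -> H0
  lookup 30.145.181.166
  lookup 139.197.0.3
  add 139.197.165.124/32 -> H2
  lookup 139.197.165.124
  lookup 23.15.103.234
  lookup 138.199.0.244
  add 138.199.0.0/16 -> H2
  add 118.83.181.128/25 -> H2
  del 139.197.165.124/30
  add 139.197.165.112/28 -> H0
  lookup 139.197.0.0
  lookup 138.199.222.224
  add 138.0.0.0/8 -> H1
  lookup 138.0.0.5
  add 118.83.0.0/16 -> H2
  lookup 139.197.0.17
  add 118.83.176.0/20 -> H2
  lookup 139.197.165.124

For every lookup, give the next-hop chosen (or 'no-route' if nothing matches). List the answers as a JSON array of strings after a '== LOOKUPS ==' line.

Process each operation:
  add 128.0.0.0/1 -> H0 at depth 1
  del 128.0.0.0/1 (clear depth 1)
  add 138.199.0.0/16 -> H0 at depth 16
  add 138.199.222.224/28 -> H0 at depth 28
  add 139.197.165.124/30 -> H1 at depth 30
  add 0.0.0.0/0 -> H1 at depth 0
  add 139.197.165.0/25 -> H1 at depth 25
  add 0.0.0.0/0 -> H2 at depth 0
  lookup 138.199.222.224: bits 1000101011000111110111101110 walk d0:H2→d1:-→d2:-→d3:-→d4:-→d5:-→d6:-→d7:-→d8:-→d9:-→d10:-→d11:-→d12:-→d13:-→d14:-→d15:-→d16:H0→d17:-→d18:-→d19:-→d20:-→d21:-→d22:-→d23:-→d24:-→d25:-→d26:-→d27:-→d28:H0 -> H0
  add 118.83.176.0/20 -> H0 at depth 20
  add 138.199.222.239/32 -> H2 at depth 32
  lookup 46.63.11.127: bits 0 walk d0:H2→d1:- -> H2
  del 139.197.165.0/25 (clear depth 25)
  lookup 139.197.165.125: bits 100010111100010110100101011111 walk d0:H2→d1:-→d2:-→d3:-→d4:-→d5:-→d6:-→d7:-→d8:-→d9:-→d10:-→d11:-→d12:-→d13:-→d14:-→d15:-→d16:-→d17:-→d18:-→d19:-→d20:-→d21:-→d22:-→d23:-→d24:-→d25:-→d26:-→d27:-→d28:-→d29:-→d30:H1 -> H1
  del 138.199.222.239/32 (clear depth 32)
  lookup 138.199.222.224: bits 1000101011000111110111101110 walk d0:H2→d1:-→d2:-→d3:-→d4:-→d5:-→d6:-→d7:-→d8:-→d9:-→d10:-→d11:-→d12:-→d13:-→d14:-→d15:-→d16:H0→d17:-→d18:-→d19:-→d20:-→d21:-→d22:-→d23:-→d24:-→d25:-→d26:-→d27:-→d28:H0 -> H0
  lookup 139.197.165.126: bits 100010111100010110100101011111 walk d0:H2→d1:-→d2:-→d3:-→d4:-→d5:-→d6:-→d7:-→d8:-→d9:-→d10:-→d11:-→d12:-→d13:-→d14:-→d15:-→d16:-→d17:-→d18:-→d19:-→d20:-→d21:-→d22:-→d23:-→d24:-→d25:-→d26:-→d27:-→d28:-→d29:-→d30:H1 -> H1
  lookup 138.199.222.224: bits 1000101011000111110111101110 walk d0:H2→d1:-→d2:-→d3:-→d4:-→d5:-→d6:-→d7:-→d8:-→d9:-→d10:-→d11:-→d12:-→d13:-→d14:-→d15:-→d16:H0→d17:-→d18:-→d19:-→d20:-→d21:-→d22:-→d23:-→d24:-→d25:-→d26:-→d27:-→d28:H0 -> H0
  add 139.197.0.0/16 -> H1 at depth 16
  add 0.0.0.0/0 -> H0 at depth 0
  lookup 30.145.181.166: bits 0 walk d0:H0→d1:- -> H0
  lookup 139.197.0.3: bits 1000101111000101 walk d0:H0→d1:-→d2:-→d3:-→d4:-→d5:-→d6:-→d7:-→d8:-→d9:-→d10:-→d11:-→d12:-→d13:-→d14:-→d15:-→d16:H1 -> H1
  add 139.197.165.124/32 -> H2 at depth 32
  lookup 139.197.165.124: bits 10001011110001011010010101111100 walk d0:H0→d1:-→d2:-→d3:-→d4:-→d5:-→d6:-→d7:-→d8:-→d9:-→d10:-→d11:-→d12:-→d13:-→d14:-→d15:-→d16:H1→d17:-→d18:-→d19:-→d20:-→d21:-→d22:-→d23:-→d24:-→d25:-→d26:-→d27:-→d28:-→d29:-→d30:H1→d31:-→d32:H2 -> H2
  lookup 23.15.103.234: bits 0 walk d0:H0→d1:- -> H0
  lookup 138.199.0.244: bits 1000101011000111 walk d0:H0→d1:-→d2:-→d3:-→d4:-→d5:-→d6:-→d7:-→d8:-→d9:-→d10:-→d11:-→d12:-→d13:-→d14:-→d15:-→d16:H0 -> H0
  add 138.199.0.0/16 -> H2 at depth 16
  add 118.83.181.128/25 -> H2 at depth 25
  del 139.197.165.124/30 (clear depth 30)
  add 139.197.165.112/28 -> H0 at depth 28
  lookup 139.197.0.0: bits 1000101111000101 walk d0:H0→d1:-→d2:-→d3:-→d4:-→d5:-→d6:-→d7:-→d8:-→d9:-→d10:-→d11:-→d12:-→d13:-→d14:-→d15:-→d16:H1 -> H1
  lookup 138.199.222.224: bits 1000101011000111110111101110 walk d0:H0→d1:-→d2:-→d3:-→d4:-→d5:-→d6:-→d7:-→d8:-→d9:-→d10:-→d11:-→d12:-→d13:-→d14:-→d15:-→d16:H2→d17:-→d18:-→d19:-→d20:-→d21:-→d22:-→d23:-→d24:-→d25:-→d26:-→d27:-→d28:H0 -> H0
  add 138.0.0.0/8 -> H1 at depth 8
  lookup 138.0.0.5: bits 10001010 walk d0:H0→d1:-→d2:-→d3:-→d4:-→d5:-→d6:-→d7:-→d8:H1 -> H1
  add 118.83.0.0/16 -> H2 at depth 16
  lookup 139.197.0.17: bits 1000101111000101 walk d0:H0→d1:-→d2:-→d3:-→d4:-→d5:-→d6:-→d7:-→d8:-→d9:-→d10:-→d11:-→d12:-→d13:-→d14:-→d15:-→d16:H1 -> H1
  add 118.83.176.0/20 -> H2 at depth 20
  lookup 139.197.165.124: bits 10001011110001011010010101111100 walk d0:H0→d1:-→d2:-→d3:-→d4:-→d5:-→d6:-→d7:-→d8:-→d9:-→d10:-→d11:-→d12:-→d13:-→d14:-→d15:-→d16:H1→d17:-→d18:-→d19:-→d20:-→d21:-→d22:-→d23:-→d24:-→d25:-→d26:-→d27:-→d28:H0→d29:-→d30:-→d31:-→d32:H2 -> H2

== LOOKUPS ==
["H0","H2","H1","H0","H1","H0","H0","H1","H2","H0","H0","H1","H0","H1","H1","H2"]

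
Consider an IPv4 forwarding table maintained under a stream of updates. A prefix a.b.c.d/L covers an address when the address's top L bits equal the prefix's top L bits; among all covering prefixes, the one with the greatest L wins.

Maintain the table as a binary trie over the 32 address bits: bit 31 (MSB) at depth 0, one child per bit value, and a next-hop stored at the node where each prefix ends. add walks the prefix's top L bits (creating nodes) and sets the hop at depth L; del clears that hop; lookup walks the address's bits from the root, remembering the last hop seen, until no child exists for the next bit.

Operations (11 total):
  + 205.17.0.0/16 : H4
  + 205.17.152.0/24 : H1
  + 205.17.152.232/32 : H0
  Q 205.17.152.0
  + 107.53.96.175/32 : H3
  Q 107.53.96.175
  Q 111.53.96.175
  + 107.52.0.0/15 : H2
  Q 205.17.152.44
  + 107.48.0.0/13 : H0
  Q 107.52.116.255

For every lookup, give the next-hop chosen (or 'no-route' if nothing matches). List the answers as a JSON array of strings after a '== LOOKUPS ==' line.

Apply in order:
  + 205.17.0.0/16 (H4) depth=16
  + 205.17.152.0/24 (H1) depth=24
  + 205.17.152.232/32 (H0) depth=32
  ? 205.17.152.0  path d0:-→d1:-→d2:-→d3:-→d4:-→d5:-→d6:-→d7:-→d8:-→d9:-→d10:-→d11:-→d12:-→d13:-→d14:-→d15:-→d16:H4→d17:-→d18:-→d19:-→d20:-→d21:-→d22:-→d23:-→d24:H1  best=H1
  + 107.53.96.175/32 (H3) depth=32
  ? 107.53.96.175  path d0:-→d1:-→d2:-→d3:-→d4:-→d5:-→d6:-→d7:-→d8:-→d9:-→d10:-→d11:-→d12:-→d13:-→d14:-→d15:-→d16:-→d17:-→d18:-→d19:-→d20:-→d21:-→d22:-→d23:-→d24:-→d25:-→d26:-→d27:-→d28:-→d29:-→d30:-→d31:-→d32:H3  best=H3
  ? 111.53.96.175  path d0:-→d1:-→d2:-→d3:-→d4:-→d5:-  best=no-route
  + 107.52.0.0/15 (H2) depth=15
  ? 205.17.152.44  path d0:-→d1:-→d2:-→d3:-→d4:-→d5:-→d6:-→d7:-→d8:-→d9:-→d10:-→d11:-→d12:-→d13:-→d14:-→d15:-→d16:H4→d17:-→d18:-→d19:-→d20:-→d21:-→d22:-→d23:-→d24:H1  best=H1
  + 107.48.0.0/13 (H0) depth=13
  ? 107.52.116.255  path d0:-→d1:-→d2:-→d3:-→d4:-→d5:-→d6:-→d7:-→d8:-→d9:-→d10:-→d11:-→d12:-→d13:H0→d14:-→d15:H2  best=H2

== LOOKUPS ==
["H1","H3","no-route","H1","H2"]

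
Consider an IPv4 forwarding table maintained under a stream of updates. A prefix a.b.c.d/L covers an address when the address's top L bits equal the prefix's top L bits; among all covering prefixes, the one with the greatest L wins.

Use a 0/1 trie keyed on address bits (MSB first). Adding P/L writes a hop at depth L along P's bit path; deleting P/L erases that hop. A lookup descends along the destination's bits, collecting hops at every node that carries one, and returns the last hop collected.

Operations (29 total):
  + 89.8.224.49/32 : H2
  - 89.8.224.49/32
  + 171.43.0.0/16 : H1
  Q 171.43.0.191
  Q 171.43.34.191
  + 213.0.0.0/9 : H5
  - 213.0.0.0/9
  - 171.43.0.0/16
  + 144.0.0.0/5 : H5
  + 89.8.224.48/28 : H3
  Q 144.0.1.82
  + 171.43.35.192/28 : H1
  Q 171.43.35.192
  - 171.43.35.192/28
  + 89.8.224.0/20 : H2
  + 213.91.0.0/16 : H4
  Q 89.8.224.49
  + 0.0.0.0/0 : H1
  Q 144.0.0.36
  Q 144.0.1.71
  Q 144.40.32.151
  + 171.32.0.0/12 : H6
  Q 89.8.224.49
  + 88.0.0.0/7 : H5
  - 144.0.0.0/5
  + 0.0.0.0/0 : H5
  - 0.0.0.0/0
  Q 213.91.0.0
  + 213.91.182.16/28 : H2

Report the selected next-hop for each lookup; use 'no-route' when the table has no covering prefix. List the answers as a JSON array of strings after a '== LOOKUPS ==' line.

Process each operation:
  + 89.8.224.49/32 (H2) depth=32
  del 89.8.224.49/32 (clear depth 32)
  + 171.43.0.0/16 (H1) depth=16
  Q 171.43.0.191: descend 1010101100101011 ; hops seen [H1] ; pick H1
  Q 171.43.34.191: descend 1010101100101011 ; hops seen [H1] ; pick H1
  + 213.0.0.0/9 (H5) depth=9
  del 213.0.0.0/9 (clear depth 9)
  del 171.43.0.0/16 (clear depth 16)
  + 144.0.0.0/5 (H5) depth=5
  + 89.8.224.48/28 (H3) depth=28
  Q 144.0.1.82: descend 10010 ; hops seen [H5] ; pick H5
  + 171.43.35.192/28 (H1) depth=28
  Q 171.43.35.192: descend 1010101100101011001000111100 ; hops seen [H1] ; pick H1
  del 171.43.35.192/28 (clear depth 28)
  + 89.8.224.0/20 (H2) depth=20
  + 213.91.0.0/16 (H4) depth=16
  Q 89.8.224.49: descend 01011001000010001110000000110001 ; hops seen [H2,H3] ; pick H3
  + 0.0.0.0/0 (H1) depth=0
  Q 144.0.0.36: descend 10010 ; hops seen [H1,H5] ; pick H5
  Q 144.0.1.71: descend 10010 ; hops seen [H1,H5] ; pick H5
  Q 144.40.32.151: descend 10010 ; hops seen [H1,H5] ; pick H5
  + 171.32.0.0/12 (H6) depth=12
  Q 89.8.224.49: descend 01011001000010001110000000110001 ; hops seen [H1,H2,H3] ; pick H3
  + 88.0.0.0/7 (H5) depth=7
  del 144.0.0.0/5 (clear depth 5)
  + 0.0.0.0/0 (H5) depth=0
  del 0.0.0.0/0 (clear depth 0)
  Q 213.91.0.0: descend 1101010101011011 ; hops seen [H4] ; pick H4
  + 213.91.182.16/28 (H2) depth=28

== LOOKUPS ==
["H1","H1","H5","H1","H3","H5","H5","H5","H3","H4"]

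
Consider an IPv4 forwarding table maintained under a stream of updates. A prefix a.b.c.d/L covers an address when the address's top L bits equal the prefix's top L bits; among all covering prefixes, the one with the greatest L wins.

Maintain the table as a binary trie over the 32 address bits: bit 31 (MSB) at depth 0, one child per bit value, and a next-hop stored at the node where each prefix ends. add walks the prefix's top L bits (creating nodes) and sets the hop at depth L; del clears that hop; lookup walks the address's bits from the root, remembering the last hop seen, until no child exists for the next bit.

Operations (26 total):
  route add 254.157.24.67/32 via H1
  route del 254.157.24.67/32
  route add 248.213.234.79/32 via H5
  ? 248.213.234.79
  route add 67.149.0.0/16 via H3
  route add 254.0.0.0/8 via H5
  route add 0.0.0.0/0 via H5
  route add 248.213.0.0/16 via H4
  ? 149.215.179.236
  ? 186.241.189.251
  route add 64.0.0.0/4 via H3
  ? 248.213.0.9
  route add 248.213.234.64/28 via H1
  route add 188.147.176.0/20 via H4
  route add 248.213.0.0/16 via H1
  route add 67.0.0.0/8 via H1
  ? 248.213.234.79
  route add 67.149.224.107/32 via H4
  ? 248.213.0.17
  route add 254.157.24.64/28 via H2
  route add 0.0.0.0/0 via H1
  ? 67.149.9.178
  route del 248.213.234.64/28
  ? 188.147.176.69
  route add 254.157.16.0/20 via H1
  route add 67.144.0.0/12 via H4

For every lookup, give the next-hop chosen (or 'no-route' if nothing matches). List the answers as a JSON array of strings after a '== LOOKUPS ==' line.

Process each operation:
  add 254.157.24.67/32 -> H1 at depth 32
  - 254.157.24.67/32 clear@32
  add 248.213.234.79/32 -> H5 at depth 32
  lookup 248.213.234.79: bits 11111000110101011110101001001111 walk d0:-→d1:-→d2:-→d3:-→d4:-→d5:-→d6:-→d7:-→d8:-→d9:-→d10:-→d11:-→d12:-→d13:-→d14:-→d15:-→d16:-→d17:-→d18:-→d19:-→d20:-→d21:-→d22:-→d23:-→d24:-→d25:-→d26:-→d27:-→d28:-→d29:-→d30:-→d31:-→d32:H5 -> H5
  add 67.149.0.0/16 -> H3 at depth 16
  add 254.0.0.0/8 -> H5 at depth 8
  add 0.0.0.0/0 -> H5 at depth 0
  add 248.213.0.0/16 -> H4 at depth 16
  lookup 149.215.179.236: bits 1 walk d0:H5→d1:- -> H5
  lookup 186.241.189.251: bits 1 walk d0:H5→d1:- -> H5
  add 64.0.0.0/4 -> H3 at depth 4
  lookup 248.213.0.9: bits 1111100011010101 walk d0:H5→d1:-→d2:-→d3:-→d4:-→d5:-→d6:-→d7:-→d8:-→d9:-→d10:-→d11:-→d12:-→d13:-→d14:-→d15:-→d16:H4 -> H4
  add 248.213.234.64/28 -> H1 at depth 28
  add 188.147.176.0/20 -> H4 at depth 20
  add 248.213.0.0/16 -> H1 at depth 16
  add 67.0.0.0/8 -> H1 at depth 8
  lookup 248.213.234.79: bits 11111000110101011110101001001111 walk d0:H5→d1:-→d2:-→d3:-→d4:-→d5:-→d6:-→d7:-→d8:-→d9:-→d10:-→d11:-→d12:-→d13:-→d14:-→d15:-→d16:H1→d17:-→d18:-→d19:-→d20:-→d21:-→d22:-→d23:-→d24:-→d25:-→d26:-→d27:-→d28:H1→d29:-→d30:-→d31:-→d32:H5 -> H5
  add 67.149.224.107/32 -> H4 at depth 32
  lookup 248.213.0.17: bits 1111100011010101 walk d0:H5→d1:-→d2:-→d3:-→d4:-→d5:-→d6:-→d7:-→d8:-→d9:-→d10:-→d11:-→d12:-→d13:-→d14:-→d15:-→d16:H1 -> H1
  add 254.157.24.64/28 -> H2 at depth 28
  add 0.0.0.0/0 -> H1 at depth 0
  lookup 67.149.9.178: bits 0100001110010101 walk d0:H1→d1:-→d2:-→d3:-→d4:H3→d5:-→d6:-→d7:-→d8:H1→d9:-→d10:-→d11:-→d12:-→d13:-→d14:-→d15:-→d16:H3 -> H3
  - 248.213.234.64/28 clear@28
  lookup 188.147.176.69: bits 10111100100100111011 walk d0:H1→d1:-→d2:-→d3:-→d4:-→d5:-→d6:-→d7:-→d8:-→d9:-→d10:-→d11:-→d12:-→d13:-→d14:-→d15:-→d16:-→d17:-→d18:-→d19:-→d20:H4 -> H4
  add 254.157.16.0/20 -> H1 at depth 20
  add 67.144.0.0/12 -> H4 at depth 12

== LOOKUPS ==
["H5","H5","H5","H4","H5","H1","H3","H4"]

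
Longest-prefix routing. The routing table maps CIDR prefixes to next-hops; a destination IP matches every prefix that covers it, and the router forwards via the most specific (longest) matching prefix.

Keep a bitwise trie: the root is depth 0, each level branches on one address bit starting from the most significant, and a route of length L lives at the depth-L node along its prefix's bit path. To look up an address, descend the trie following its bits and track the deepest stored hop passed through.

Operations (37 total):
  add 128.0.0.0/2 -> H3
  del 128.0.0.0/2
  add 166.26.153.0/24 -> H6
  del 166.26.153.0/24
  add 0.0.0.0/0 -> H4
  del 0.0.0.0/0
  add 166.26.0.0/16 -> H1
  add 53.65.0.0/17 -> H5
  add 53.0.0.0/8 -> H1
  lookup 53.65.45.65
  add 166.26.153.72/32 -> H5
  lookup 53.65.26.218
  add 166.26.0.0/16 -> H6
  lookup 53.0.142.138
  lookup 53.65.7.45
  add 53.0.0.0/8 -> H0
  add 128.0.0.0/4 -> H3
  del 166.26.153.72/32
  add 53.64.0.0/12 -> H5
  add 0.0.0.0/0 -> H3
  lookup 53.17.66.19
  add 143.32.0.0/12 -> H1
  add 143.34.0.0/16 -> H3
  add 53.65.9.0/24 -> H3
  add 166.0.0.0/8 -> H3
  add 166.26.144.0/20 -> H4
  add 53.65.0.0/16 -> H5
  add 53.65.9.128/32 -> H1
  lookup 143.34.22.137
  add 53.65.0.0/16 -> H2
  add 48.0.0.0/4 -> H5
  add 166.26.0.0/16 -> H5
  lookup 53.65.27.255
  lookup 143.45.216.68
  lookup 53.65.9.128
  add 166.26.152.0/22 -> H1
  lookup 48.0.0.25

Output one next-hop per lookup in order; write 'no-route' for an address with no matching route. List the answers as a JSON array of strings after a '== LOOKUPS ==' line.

Apply in order:
  add 128.0.0.0/2 -> H3 at depth 2
  del 128.0.0.0/2 (clear depth 2)
  add 166.26.153.0/24 -> H6 at depth 24
  del 166.26.153.0/24 (clear depth 24)
  add 0.0.0.0/0 -> H4 at depth 0
  del 0.0.0.0/0 (clear depth 0)
  add 166.26.0.0/16 -> H1 at depth 16
  add 53.65.0.0/17 -> H5 at depth 17
  add 53.0.0.0/8 -> H1 at depth 8
  Q 53.65.45.65: descend 00110101010000010 ; hops seen [H1,H5] ; pick H5
  add 166.26.153.72/32 -> H5 at depth 32
  Q 53.65.26.218: descend 00110101010000010 ; hops seen [H1,H5] ; pick H5
  add 166.26.0.0/16 -> H6 at depth 16
  Q 53.0.142.138: descend 001101010 ; hops seen [H1] ; pick H1
  Q 53.65.7.45: descend 00110101010000010 ; hops seen [H1,H5] ; pick H5
  add 53.0.0.0/8 -> H0 at depth 8
  add 128.0.0.0/4 -> H3 at depth 4
  del 166.26.153.72/32 (clear depth 32)
  add 53.64.0.0/12 -> H5 at depth 12
  add 0.0.0.0/0 -> H3 at depth 0
  Q 53.17.66.19: descend 001101010 ; hops seen [H3,H0] ; pick H0
  add 143.32.0.0/12 -> H1 at depth 12
  add 143.34.0.0/16 -> H3 at depth 16
  add 53.65.9.0/24 -> H3 at depth 24
  add 166.0.0.0/8 -> H3 at depth 8
  add 166.26.144.0/20 -> H4 at depth 20
  add 53.65.0.0/16 -> H5 at depth 16
  add 53.65.9.128/32 -> H1 at depth 32
  Q 143.34.22.137: descend 1000111100100010 ; hops seen [H3,H3,H1,H3] ; pick H3
  add 53.65.0.0/16 -> H2 at depth 16
  add 48.0.0.0/4 -> H5 at depth 4
  add 166.26.0.0/16 -> H5 at depth 16
  Q 53.65.27.255: descend 0011010101000001000 ; hops seen [H3,H5,H0,H5,H2,H5] ; pick H5
  Q 143.45.216.68: descend 100011110010 ; hops seen [H3,H3,H1] ; pick H1
  Q 53.65.9.128: descend 00110101010000010000100110000000 ; hops seen [H3,H5,H0,H5,H2,H5,H3,H1] ; pick H1
  add 166.26.152.0/22 -> H1 at depth 22
  Q 48.0.0.25: descend 00110 ; hops seen [H3,H5] ; pick H5

== LOOKUPS ==
["H5","H5","H1","H5","H0","H3","H5","H1","H1","H5"]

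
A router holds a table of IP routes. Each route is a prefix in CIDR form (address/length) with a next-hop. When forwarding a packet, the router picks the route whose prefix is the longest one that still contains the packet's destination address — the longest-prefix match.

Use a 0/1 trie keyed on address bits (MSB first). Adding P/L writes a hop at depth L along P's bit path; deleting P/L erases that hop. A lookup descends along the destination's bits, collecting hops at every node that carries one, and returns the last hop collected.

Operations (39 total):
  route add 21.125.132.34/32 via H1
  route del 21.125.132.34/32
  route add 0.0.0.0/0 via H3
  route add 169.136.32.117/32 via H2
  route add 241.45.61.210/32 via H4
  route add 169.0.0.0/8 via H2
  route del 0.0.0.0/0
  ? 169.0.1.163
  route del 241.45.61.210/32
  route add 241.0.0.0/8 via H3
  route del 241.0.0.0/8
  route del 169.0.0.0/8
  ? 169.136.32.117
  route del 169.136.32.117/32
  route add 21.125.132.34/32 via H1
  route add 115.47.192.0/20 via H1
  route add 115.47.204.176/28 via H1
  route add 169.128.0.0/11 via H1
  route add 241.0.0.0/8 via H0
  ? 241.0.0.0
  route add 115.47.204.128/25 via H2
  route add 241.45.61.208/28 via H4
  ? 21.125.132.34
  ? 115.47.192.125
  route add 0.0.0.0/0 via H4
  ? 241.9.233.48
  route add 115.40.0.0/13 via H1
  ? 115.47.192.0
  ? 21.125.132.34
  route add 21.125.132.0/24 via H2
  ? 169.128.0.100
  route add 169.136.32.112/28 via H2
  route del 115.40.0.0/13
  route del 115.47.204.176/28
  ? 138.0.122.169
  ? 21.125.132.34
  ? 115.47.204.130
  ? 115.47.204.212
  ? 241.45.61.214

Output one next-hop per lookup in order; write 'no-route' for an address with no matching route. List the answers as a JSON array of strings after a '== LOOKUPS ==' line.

Process each operation:
  + 21.125.132.34/32 (H1) depth=32
  - 21.125.132.34/32 clear@32
  + 0.0.0.0/0 (H3) depth=0
  + 169.136.32.117/32 (H2) depth=32
  + 241.45.61.210/32 (H4) depth=32
  + 169.0.0.0/8 (H2) depth=8
  - 0.0.0.0/0 clear@0
  ? 169.0.1.163  path d0:-→d1:-→d2:-→d3:-→d4:-→d5:-→d6:-→d7:-→d8:H2  best=H2
  - 241.45.61.210/32 clear@32
  + 241.0.0.0/8 (H3) depth=8
  - 241.0.0.0/8 clear@8
  - 169.0.0.0/8 clear@8
  ? 169.136.32.117  path d0:-→d1:-→d2:-→d3:-→d4:-→d5:-→d6:-→d7:-→d8:-→d9:-→d10:-→d11:-→d12:-→d13:-→d14:-→d15:-→d16:-→d17:-→d18:-→d19:-→d20:-→d21:-→d22:-→d23:-→d24:-→d25:-→d26:-→d27:-→d28:-→d29:-→d30:-→d31:-→d32:H2  best=H2
  - 169.136.32.117/32 clear@32
  + 21.125.132.34/32 (H1) depth=32
  + 115.47.192.0/20 (H1) depth=20
  + 115.47.204.176/28 (H1) depth=28
  + 169.128.0.0/11 (H1) depth=11
  + 241.0.0.0/8 (H0) depth=8
  ? 241.0.0.0  path d0:-→d1:-→d2:-→d3:-→d4:-→d5:-→d6:-→d7:-→d8:H0→d9:-→d10:-  best=H0
  + 115.47.204.128/25 (H2) depth=25
  + 241.45.61.208/28 (H4) depth=28
  ? 21.125.132.34  path d0:-→d1:-→d2:-→d3:-→d4:-→d5:-→d6:-→d7:-→d8:-→d9:-→d10:-→d11:-→d12:-→d13:-→d14:-→d15:-→d16:-→d17:-→d18:-→d19:-→d20:-→d21:-→d22:-→d23:-→d24:-→d25:-→d26:-→d27:-→d28:-→d29:-→d30:-→d31:-→d32:H1  best=H1
  ? 115.47.192.125  path d0:-→d1:-→d2:-→d3:-→d4:-→d5:-→d6:-→d7:-→d8:-→d9:-→d10:-→d11:-→d12:-→d13:-→d14:-→d15:-→d16:-→d17:-→d18:-→d19:-→d20:H1  best=H1
  + 0.0.0.0/0 (H4) depth=0
  ? 241.9.233.48  path d0:H4→d1:-→d2:-→d3:-→d4:-→d5:-→d6:-→d7:-→d8:H0→d9:-→d10:-  best=H0
  + 115.40.0.0/13 (H1) depth=13
  ? 115.47.192.0  path d0:H4→d1:-→d2:-→d3:-→d4:-→d5:-→d6:-→d7:-→d8:-→d9:-→d10:-→d11:-→d12:-→d13:H1→d14:-→d15:-→d16:-→d17:-→d18:-→d19:-→d20:H1  best=H1
  ? 21.125.132.34  path d0:H4→d1:-→d2:-→d3:-→d4:-→d5:-→d6:-→d7:-→d8:-→d9:-→d10:-→d11:-→d12:-→d13:-→d14:-→d15:-→d16:-→d17:-→d18:-→d19:-→d20:-→d21:-→d22:-→d23:-→d24:-→d25:-→d26:-→d27:-→d28:-→d29:-→d30:-→d31:-→d32:H1  best=H1
  + 21.125.132.0/24 (H2) depth=24
  ? 169.128.0.100  path d0:H4→d1:-→d2:-→d3:-→d4:-→d5:-→d6:-→d7:-→d8:-→d9:-→d10:-→d11:H1→d12:-  best=H1
  + 169.136.32.112/28 (H2) depth=28
  - 115.40.0.0/13 clear@13
  - 115.47.204.176/28 clear@28
  ? 138.0.122.169  path d0:H4→d1:-→d2:-  best=H4
  ? 21.125.132.34  path d0:H4→d1:-→d2:-→d3:-→d4:-→d5:-→d6:-→d7:-→d8:-→d9:-→d10:-→d11:-→d12:-→d13:-→d14:-→d15:-→d16:-→d17:-→d18:-→d19:-→d20:-→d21:-→d22:-→d23:-→d24:H2→d25:-→d26:-→d27:-→d28:-→d29:-→d30:-→d31:-→d32:H1  best=H1
  ? 115.47.204.130  path d0:H4→d1:-→d2:-→d3:-→d4:-→d5:-→d6:-→d7:-→d8:-→d9:-→d10:-→d11:-→d12:-→d13:-→d14:-→d15:-→d16:-→d17:-→d18:-→d19:-→d20:H1→d21:-→d22:-→d23:-→d24:-→d25:H2→d26:-  best=H2
  ? 115.47.204.212  path d0:H4→d1:-→d2:-→d3:-→d4:-→d5:-→d6:-→d7:-→d8:-→d9:-→d10:-→d11:-→d12:-→d13:-→d14:-→d15:-→d16:-→d17:-→d18:-→d19:-→d20:H1→d21:-→d22:-→d23:-→d24:-→d25:H2  best=H2
  ? 241.45.61.214  path d0:H4→d1:-→d2:-→d3:-→d4:-→d5:-→d6:-→d7:-→d8:H0→d9:-→d10:-→d11:-→d12:-→d13:-→d14:-→d15:-→d16:-→d17:-→d18:-→d19:-→d20:-→d21:-→d22:-→d23:-→d24:-→d25:-→d26:-→d27:-→d28:H4→d29:-  best=H4

== LOOKUPS ==
["H2","H2","H0","H1","H1","H0","H1","H1","H1","H4","H1","H2","H2","H4"]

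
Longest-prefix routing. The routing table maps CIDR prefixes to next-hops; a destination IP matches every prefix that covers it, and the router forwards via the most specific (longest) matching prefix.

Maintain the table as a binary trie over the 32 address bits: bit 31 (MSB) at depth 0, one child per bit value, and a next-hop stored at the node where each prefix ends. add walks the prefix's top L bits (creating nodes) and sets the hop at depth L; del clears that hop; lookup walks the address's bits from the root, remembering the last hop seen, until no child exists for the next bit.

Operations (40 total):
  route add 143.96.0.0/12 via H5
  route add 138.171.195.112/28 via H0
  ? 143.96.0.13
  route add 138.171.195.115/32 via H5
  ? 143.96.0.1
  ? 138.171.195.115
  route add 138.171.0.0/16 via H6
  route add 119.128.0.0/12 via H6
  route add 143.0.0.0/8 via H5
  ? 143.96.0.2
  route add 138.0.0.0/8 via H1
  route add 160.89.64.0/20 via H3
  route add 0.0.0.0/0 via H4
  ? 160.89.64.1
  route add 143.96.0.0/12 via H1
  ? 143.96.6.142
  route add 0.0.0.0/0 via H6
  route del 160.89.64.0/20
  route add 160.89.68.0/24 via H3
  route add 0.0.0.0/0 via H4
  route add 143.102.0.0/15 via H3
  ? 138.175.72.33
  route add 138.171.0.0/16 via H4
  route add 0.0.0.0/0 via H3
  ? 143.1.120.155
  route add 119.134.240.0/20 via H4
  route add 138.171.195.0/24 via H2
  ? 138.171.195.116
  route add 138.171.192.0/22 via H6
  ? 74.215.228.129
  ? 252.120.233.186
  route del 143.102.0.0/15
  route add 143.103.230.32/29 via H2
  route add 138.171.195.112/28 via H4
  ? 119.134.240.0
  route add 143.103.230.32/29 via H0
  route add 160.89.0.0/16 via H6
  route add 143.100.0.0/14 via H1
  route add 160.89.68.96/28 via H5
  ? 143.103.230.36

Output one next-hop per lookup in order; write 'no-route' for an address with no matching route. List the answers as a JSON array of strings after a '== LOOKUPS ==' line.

Trace:
  + 143.96.0.0/12 (H5) depth=12
  + 138.171.195.112/28 (H0) depth=28
  Q 143.96.0.13: descend 100011110110 ; hops seen [H5] ; pick H5
  + 138.171.195.115/32 (H5) depth=32
  Q 143.96.0.1: descend 100011110110 ; hops seen [H5] ; pick H5
  Q 138.171.195.115: descend 10001010101010111100001101110011 ; hops seen [H0,H5] ; pick H5
  + 138.171.0.0/16 (H6) depth=16
  + 119.128.0.0/12 (H6) depth=12
  + 143.0.0.0/8 (H5) depth=8
  Q 143.96.0.2: descend 100011110110 ; hops seen [H5,H5] ; pick H5
  + 138.0.0.0/8 (H1) depth=8
  + 160.89.64.0/20 (H3) depth=20
  + 0.0.0.0/0 (H4) depth=0
  Q 160.89.64.1: descend 10100000010110010100 ; hops seen [H4,H3] ; pick H3
  + 143.96.0.0/12 (H1) depth=12
  Q 143.96.6.142: descend 100011110110 ; hops seen [H4,H5,H1] ; pick H1
  + 0.0.0.0/0 (H6) depth=0
  - 160.89.64.0/20 clear@20
  + 160.89.68.0/24 (H3) depth=24
  + 0.0.0.0/0 (H4) depth=0
  + 143.102.0.0/15 (H3) depth=15
  Q 138.175.72.33: descend 1000101010101 ; hops seen [H4,H1] ; pick H1
  + 138.171.0.0/16 (H4) depth=16
  + 0.0.0.0/0 (H3) depth=0
  Q 143.1.120.155: descend 100011110 ; hops seen [H3,H5] ; pick H5
  + 119.134.240.0/20 (H4) depth=20
  + 138.171.195.0/24 (H2) depth=24
  Q 138.171.195.116: descend 10001010101010111100001101110 ; hops seen [H3,H1,H4,H2,H0] ; pick H0
  + 138.171.192.0/22 (H6) depth=22
  Q 74.215.228.129: descend 01 ; hops seen [H3] ; pick H3
  Q 252.120.233.186: descend 1 ; hops seen [H3] ; pick H3
  - 143.102.0.0/15 clear@15
  + 143.103.230.32/29 (H2) depth=29
  + 138.171.195.112/28 (H4) depth=28
  Q 119.134.240.0: descend 01110111100001101111 ; hops seen [H3,H6,H4] ; pick H4
  + 143.103.230.32/29 (H0) depth=29
  + 160.89.0.0/16 (H6) depth=16
  + 143.100.0.0/14 (H1) depth=14
  + 160.89.68.96/28 (H5) depth=28
  Q 143.103.230.36: descend 10001111011001111110011000100 ; hops seen [H3,H5,H1,H1,H0] ; pick H0

== LOOKUPS ==
["H5","H5","H5","H5","H3","H1","H1","H5","H0","H3","H3","H4","H0"]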